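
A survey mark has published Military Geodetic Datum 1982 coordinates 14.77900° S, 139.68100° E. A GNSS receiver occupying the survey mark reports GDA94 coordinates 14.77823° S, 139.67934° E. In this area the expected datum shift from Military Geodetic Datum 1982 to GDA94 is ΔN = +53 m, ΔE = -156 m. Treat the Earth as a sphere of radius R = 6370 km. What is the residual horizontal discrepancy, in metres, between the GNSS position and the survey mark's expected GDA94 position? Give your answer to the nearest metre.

Observed coordinate differences: Δφ = +0.00077°, Δλ = -0.00166°.
Converting to metres (1° lat = 111177 m, cos φ = 0.966917): observed ΔN = 85.6 m, observed ΔE = -178.4 m.
Subtracting the expected shift leaves a residual of 85.6 − (53) = 32.6 m north and -178.4 − (-156) = -22.4 m east.
Residual distance = √(32.6² + (-22.4)²) = 39.6 m.

40 m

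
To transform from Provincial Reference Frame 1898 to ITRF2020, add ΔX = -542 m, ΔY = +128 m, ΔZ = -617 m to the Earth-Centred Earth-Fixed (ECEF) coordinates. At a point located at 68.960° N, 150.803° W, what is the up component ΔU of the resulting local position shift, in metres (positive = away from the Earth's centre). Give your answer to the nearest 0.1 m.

The local up (radial) axis is (cos φ cos λ, cos φ sin λ, sin φ), giving ΔU = 169.866 − 22.417 − 575.865 = -428.42 m.

ΔU = -428.4 m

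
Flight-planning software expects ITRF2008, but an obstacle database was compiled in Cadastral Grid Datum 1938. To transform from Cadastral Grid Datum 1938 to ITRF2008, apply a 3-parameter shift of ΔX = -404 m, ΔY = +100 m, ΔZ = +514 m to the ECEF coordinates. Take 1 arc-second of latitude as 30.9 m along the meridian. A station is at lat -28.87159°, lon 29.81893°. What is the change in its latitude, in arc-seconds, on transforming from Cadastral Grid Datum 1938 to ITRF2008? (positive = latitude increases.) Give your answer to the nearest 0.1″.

Δφ = 9.9″

sin φ = -0.482848, cos φ = 0.875704, sin λ = 0.497261, cos λ = 0.867601.
North component: ΔN = −sin φ cos λ·ΔX − sin φ sin λ·ΔY + cos φ·ΔZ = −(-0.482848)(0.867601)(-404) − (-0.482848)(0.497261)(100) + (0.875704)(514) = 304.88 m.
1° of latitude spans 3600 × 30.90 = 111240 m, so Δφ = 304.88 / 111240 × 3600 = 9.867″.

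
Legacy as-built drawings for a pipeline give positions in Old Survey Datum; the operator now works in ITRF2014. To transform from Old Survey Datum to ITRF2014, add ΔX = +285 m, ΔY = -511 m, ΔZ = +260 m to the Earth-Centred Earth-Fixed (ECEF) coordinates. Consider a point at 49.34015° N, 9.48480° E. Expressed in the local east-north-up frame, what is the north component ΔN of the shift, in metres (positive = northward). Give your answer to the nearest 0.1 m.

ΔN = 20.0 m

At φ = 49.34015°, λ = 9.48480°: sin φ = 0.758591, cos φ = 0.651567, sin λ = 0.164786, cos λ = 0.986329.
ΔN = −sin φ cos λ·ΔX − sin φ sin λ·ΔY + cos φ·ΔZ = −(0.758591)(0.986329)(285) − (0.758591)(0.164786)(-511) + (0.651567)(260) = 20.04 m.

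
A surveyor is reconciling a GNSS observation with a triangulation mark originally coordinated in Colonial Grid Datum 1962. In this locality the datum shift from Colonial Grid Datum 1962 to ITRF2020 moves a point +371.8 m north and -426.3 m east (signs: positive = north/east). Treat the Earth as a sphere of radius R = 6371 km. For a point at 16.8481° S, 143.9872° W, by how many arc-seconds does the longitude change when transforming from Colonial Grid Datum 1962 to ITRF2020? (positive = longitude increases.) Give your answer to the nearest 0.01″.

Δλ = -14.42″

At latitude -16.8481°, cos φ = 0.957077.
One radian of longitude at latitude φ spans R cos φ, so Δλ = ΔE / (R cos φ) = -426.3 / (6371000 × 0.957077) = -6.9914e-05 rad = -14.421″.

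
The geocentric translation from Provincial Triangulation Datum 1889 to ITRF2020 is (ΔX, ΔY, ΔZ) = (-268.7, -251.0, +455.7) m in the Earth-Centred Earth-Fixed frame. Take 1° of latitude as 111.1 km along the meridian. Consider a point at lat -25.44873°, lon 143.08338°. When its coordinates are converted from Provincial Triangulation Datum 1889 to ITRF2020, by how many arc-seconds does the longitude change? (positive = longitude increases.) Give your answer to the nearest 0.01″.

Δλ = 12.99″

sin φ = -0.429703, cos φ = 0.902970, sin λ = 0.600652, cos λ = -0.799510.
East component: ΔE = −sin λ·ΔX + cos λ·ΔY = −(0.600652)(-268.7) + (-0.799510)(-251.0) = 362.07 m.
1° of latitude spans 111100 m; at latitude φ, 1° of longitude spans that × cos φ = 100320.0 m, so Δλ = 362.07 / 100320.0 × 3600 = 12.993″.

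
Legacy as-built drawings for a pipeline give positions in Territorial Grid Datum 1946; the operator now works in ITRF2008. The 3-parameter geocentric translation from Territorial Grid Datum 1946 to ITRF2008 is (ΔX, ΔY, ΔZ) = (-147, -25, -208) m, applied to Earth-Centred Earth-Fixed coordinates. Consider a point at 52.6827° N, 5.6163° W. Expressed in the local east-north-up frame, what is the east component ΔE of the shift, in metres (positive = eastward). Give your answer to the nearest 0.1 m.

At φ = 52.6827°, λ = -5.6163°: sin φ = 0.795290, cos φ = 0.606229, sin λ = -0.097866, cos λ = 0.995200.
ΔE = −sin λ·ΔX + cos λ·ΔY = −(-0.097866)·(-147) + (0.995200)·(-25) = -39.27 m.

ΔE = -39.3 m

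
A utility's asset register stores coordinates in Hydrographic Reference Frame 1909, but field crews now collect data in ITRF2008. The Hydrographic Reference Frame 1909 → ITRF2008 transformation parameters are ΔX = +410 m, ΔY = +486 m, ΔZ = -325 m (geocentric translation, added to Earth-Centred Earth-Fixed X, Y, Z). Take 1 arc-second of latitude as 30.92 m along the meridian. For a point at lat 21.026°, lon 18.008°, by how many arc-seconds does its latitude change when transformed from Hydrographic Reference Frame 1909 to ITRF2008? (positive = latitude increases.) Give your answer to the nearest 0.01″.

Δφ = -16.08″

sin φ = 0.358792, cos φ = 0.933418, sin λ = 0.309150, cos λ = 0.951013.
North component: ΔN = −sin φ cos λ·ΔX − sin φ sin λ·ΔY + cos φ·ΔZ = −(0.358792)(0.951013)(410) − (0.358792)(0.309150)(486) + (0.933418)(-325) = -497.17 m.
1° of latitude spans 3600 × 30.92 = 111312 m, so Δφ = -497.17 / 111312 × 3600 = -16.079″.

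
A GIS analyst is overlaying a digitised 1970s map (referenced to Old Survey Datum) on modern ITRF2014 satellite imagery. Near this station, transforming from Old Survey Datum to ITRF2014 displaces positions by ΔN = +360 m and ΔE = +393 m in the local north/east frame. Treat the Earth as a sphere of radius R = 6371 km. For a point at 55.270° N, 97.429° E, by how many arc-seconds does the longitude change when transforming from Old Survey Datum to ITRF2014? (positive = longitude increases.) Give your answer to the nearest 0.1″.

Δλ = 22.3″

At latitude 55.270°, cos φ = 0.569710.
One radian of longitude at latitude φ spans R cos φ, so Δλ = ΔE / (R cos φ) = 393.0 / (6371000 × 0.569710) = 1.0828e-04 rad = 22.333″.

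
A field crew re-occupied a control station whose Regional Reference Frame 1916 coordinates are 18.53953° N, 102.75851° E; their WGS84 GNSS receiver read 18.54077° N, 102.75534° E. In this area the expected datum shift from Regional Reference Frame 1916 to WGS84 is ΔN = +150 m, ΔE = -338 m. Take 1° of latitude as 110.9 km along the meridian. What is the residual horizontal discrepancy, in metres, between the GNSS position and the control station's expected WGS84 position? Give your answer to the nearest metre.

13 m

Observed coordinate differences: Δφ = +0.00124°, Δλ = -0.00317°.
Converting to metres (1° lat = 110900 m, cos φ = 0.948105): observed ΔN = 137.5 m, observed ΔE = -333.3 m.
Subtracting the expected shift leaves a residual of 137.5 − (150) = -12.5 m north and -333.3 − (-338) = 4.7 m east.
Residual distance = √((-12.5)² + 4.7²) = 13.3 m.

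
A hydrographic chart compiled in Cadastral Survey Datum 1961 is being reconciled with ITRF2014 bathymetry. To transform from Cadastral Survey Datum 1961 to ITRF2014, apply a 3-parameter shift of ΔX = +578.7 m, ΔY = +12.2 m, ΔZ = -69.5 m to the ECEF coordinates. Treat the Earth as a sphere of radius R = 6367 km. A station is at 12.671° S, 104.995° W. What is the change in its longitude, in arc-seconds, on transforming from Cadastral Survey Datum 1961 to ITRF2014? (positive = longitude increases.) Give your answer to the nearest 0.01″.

Δλ = 18.46″

sin φ = -0.219352, cos φ = 0.975646, sin λ = -0.965948, cos λ = -0.258735.
East component: ΔE = −sin λ·ΔX + cos λ·ΔY = −(-0.965948)(578.7) + (-0.258735)(12.2) = 555.84 m.
1° of latitude spans πR/180 = 111125 m; at latitude φ, 1° of longitude spans that × cos φ = 108418.7 m, so Δλ = 555.84 / 108418.7 × 3600 = 18.456″.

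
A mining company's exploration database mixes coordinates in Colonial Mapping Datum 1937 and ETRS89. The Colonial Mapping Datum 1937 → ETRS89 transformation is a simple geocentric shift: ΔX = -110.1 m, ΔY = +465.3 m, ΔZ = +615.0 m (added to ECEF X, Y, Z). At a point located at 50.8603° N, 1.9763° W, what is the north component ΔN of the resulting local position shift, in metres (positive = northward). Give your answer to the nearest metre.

At φ = 50.8603°, λ = -1.9763°: sin φ = 0.775609, cos φ = 0.631213, sin λ = -0.034486, cos λ = 0.999405.
ΔN = −sin φ cos λ·ΔX − sin φ sin λ·ΔY + cos φ·ΔZ = −(0.775609)(0.999405)(-110.1) − (0.775609)(-0.034486)(465.3) + (0.631213)(615.0) = 485.99 m.

ΔN = 486 m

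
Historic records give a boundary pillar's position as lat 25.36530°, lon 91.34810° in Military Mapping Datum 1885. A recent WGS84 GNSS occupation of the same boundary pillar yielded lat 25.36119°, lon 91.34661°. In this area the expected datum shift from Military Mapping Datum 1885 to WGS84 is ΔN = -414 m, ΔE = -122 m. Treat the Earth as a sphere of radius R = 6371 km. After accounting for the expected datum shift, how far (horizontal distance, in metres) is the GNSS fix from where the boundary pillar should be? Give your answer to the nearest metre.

Observed coordinate differences: Δφ = -0.00411°, Δλ = -0.00149°.
Converting to metres (1° lat = 111195 m, cos φ = 0.903595): observed ΔN = -457.0 m, observed ΔE = -149.7 m.
Subtracting the expected shift leaves a residual of -457.0 − (-414) = -43.0 m north and -149.7 − (-122) = -27.7 m east.
Residual distance = √((-43.0)² + (-27.7)²) = 51.2 m.

51 m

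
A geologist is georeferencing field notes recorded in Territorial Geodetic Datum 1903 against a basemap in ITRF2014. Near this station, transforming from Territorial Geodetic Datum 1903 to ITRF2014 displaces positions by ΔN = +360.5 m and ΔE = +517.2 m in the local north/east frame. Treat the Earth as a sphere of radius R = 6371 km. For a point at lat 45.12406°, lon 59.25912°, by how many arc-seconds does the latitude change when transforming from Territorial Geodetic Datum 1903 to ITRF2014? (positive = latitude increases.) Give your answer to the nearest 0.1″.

Δφ = 11.7″

On a sphere of radius R, 1 rad of latitude = R, so Δφ = ΔN / R = 360.5 / 6371000 = 5.6585e-05 rad = 11.671″.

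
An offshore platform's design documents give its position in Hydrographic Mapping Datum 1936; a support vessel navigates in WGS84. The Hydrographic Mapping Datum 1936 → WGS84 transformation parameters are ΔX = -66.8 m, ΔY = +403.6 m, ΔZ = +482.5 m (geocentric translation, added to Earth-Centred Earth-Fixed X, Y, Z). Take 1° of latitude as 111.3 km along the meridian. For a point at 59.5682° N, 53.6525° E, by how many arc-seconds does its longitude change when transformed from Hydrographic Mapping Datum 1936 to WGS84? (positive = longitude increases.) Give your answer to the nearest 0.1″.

Δλ = 18.7″

sin φ = 0.862233, cos φ = 0.506512, sin λ = 0.805437, cos λ = 0.592681.
East component: ΔE = −sin λ·ΔX + cos λ·ΔY = −(0.805437)(-66.8) + (0.592681)(403.6) = 293.01 m.
1° of latitude spans 111300 m; at latitude φ, 1° of longitude spans that × cos φ = 56374.8 m, so Δλ = 293.01 / 56374.8 × 3600 = 18.711″.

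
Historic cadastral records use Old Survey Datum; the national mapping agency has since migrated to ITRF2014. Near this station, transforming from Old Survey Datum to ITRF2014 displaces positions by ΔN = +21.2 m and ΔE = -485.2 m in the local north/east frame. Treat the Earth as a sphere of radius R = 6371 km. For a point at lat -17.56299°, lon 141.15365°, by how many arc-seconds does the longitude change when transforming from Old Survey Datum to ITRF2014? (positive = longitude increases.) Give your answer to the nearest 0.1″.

At latitude -17.56299°, cos φ = 0.953386.
One radian of longitude at latitude φ spans R cos φ, so Δλ = ΔE / (R cos φ) = -485.2 / (6371000 × 0.953386) = -7.9881e-05 rad = -16.477″.

Δλ = -16.5″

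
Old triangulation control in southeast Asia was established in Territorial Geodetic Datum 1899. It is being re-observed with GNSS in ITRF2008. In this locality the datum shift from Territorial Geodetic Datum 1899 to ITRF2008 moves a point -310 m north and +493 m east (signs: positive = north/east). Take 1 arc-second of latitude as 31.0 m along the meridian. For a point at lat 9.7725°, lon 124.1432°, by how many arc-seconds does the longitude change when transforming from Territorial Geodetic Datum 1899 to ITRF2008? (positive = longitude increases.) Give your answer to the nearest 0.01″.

At latitude 9.7725°, cos φ = 0.985489.
1″ of longitude at this latitude = 31.00 × cos φ = 30.5502 m, so Δλ = 493.0 / 30.5502 = 16.137″.

Δλ = 16.14″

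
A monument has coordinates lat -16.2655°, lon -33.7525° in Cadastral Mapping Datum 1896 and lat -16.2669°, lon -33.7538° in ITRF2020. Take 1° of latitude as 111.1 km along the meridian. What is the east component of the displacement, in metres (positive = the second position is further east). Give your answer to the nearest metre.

ΔE = -139 m

Δφ = -16.2669° − -16.2655° = -0.0014°; Δλ = -33.7538° − -33.7525° = -0.0013°.
ΔN = Δφ × 111100 = -155.5 m; ΔE = Δλ × 111100 × cos(-16.2655°) = -0.0013 × 111100 × 0.959974 = -138.6 m.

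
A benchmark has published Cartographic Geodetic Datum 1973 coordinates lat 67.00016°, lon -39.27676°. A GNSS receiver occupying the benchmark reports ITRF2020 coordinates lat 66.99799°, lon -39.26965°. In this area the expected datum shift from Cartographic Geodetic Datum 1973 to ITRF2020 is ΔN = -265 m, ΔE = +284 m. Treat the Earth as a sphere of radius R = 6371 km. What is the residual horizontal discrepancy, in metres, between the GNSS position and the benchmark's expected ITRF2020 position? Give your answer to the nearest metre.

Observed coordinate differences: Δφ = -0.00217°, Δλ = +0.00711°.
Converting to metres (1° lat = 111195 m, cos φ = 0.390729): observed ΔN = -241.3 m, observed ΔE = 308.9 m.
Subtracting the expected shift leaves a residual of -241.3 − (-265) = 23.7 m north and 308.9 − (284) = 24.9 m east.
Residual distance = √(23.7² + 24.9²) = 34.4 m.

34 m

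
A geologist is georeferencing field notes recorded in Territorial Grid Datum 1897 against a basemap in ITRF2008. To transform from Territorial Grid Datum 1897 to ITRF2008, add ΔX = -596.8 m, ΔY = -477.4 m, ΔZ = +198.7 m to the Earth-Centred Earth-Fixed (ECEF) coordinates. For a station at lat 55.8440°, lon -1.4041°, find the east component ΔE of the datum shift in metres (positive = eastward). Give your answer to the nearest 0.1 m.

ΔE = -491.9 m

At φ = 55.8440°, λ = -1.4041°: sin φ = 0.827512, cos φ = 0.561448, sin λ = -0.024504, cos λ = 0.999700.
ΔE = −sin λ·ΔX + cos λ·ΔY = −(-0.024504)·(-596.8) + (0.999700)·(-477.4) = -491.88 m.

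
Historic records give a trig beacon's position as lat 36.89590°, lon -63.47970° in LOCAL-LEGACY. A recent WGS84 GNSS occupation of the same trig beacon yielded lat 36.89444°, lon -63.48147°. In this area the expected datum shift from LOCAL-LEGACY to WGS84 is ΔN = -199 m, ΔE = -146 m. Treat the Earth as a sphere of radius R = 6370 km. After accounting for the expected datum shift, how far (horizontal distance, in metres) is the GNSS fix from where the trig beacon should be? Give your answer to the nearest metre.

Observed coordinate differences: Δφ = -0.00146°, Δλ = -0.00177°.
Converting to metres (1° lat = 111177 m, cos φ = 0.799728): observed ΔN = -162.3 m, observed ΔE = -157.4 m.
Subtracting the expected shift leaves a residual of -162.3 − (-199) = 36.7 m north and -157.4 − (-146) = -11.4 m east.
Residual distance = √(36.7² + (-11.4)²) = 38.4 m.

38 m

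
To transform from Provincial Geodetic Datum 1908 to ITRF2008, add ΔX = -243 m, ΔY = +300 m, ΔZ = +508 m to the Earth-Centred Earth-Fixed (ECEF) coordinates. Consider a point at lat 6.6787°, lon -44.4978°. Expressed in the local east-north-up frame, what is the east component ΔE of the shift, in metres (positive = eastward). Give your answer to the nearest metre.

ΔE = 44 m

The local east axis at (φ, λ) is (−sin λ, cos λ, 0), so ΔE = −sin(-44.4978°)·(-243) + cos(-44.4978°)·300 = 43.67 m.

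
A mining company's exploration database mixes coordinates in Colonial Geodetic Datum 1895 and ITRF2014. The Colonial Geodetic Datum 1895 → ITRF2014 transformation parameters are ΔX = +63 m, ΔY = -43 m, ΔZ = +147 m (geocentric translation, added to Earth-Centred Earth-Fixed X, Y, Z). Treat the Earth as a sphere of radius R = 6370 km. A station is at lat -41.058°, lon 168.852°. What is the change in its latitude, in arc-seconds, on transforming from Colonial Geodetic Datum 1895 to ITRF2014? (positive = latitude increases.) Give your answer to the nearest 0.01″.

Δφ = 2.10″

sin φ = -0.656823, cos φ = 0.754045, sin λ = 0.193344, cos λ = -0.981131.
North component: ΔN = −sin φ cos λ·ΔX − sin φ sin λ·ΔY + cos φ·ΔZ = −(-0.656823)(-0.981131)(63) − (-0.656823)(0.193344)(-43) + (0.754045)(147) = 64.78 m.
1° of latitude spans πR/180 = 111177 m, so Δφ = 64.78 / 111177 × 3600 = 2.098″.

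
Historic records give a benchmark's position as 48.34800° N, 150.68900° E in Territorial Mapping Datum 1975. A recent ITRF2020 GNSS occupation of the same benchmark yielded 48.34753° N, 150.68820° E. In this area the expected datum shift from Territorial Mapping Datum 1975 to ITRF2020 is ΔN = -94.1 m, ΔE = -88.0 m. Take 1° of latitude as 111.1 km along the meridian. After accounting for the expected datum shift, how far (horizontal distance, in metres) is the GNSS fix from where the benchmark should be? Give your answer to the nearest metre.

Observed coordinate differences: Δφ = -0.00047°, Δλ = -0.00080°.
Converting to metres (1° lat = 111100 m, cos φ = 0.664605): observed ΔN = -52.2 m, observed ΔE = -59.1 m.
Subtracting the expected shift leaves a residual of -52.2 − (-94.1) = 41.9 m north and -59.1 − (-88.0) = 28.9 m east.
Residual distance = √(41.9² + 28.9²) = 50.9 m.

51 m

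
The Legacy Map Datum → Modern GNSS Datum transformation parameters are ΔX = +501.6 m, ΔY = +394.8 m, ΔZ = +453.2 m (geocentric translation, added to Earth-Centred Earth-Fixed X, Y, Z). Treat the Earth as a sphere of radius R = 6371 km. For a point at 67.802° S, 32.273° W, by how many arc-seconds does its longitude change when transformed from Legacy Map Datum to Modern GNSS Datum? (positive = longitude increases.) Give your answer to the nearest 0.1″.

Δλ = 51.6″

sin φ = -0.925884, cos φ = 0.377808, sin λ = -0.533954, cos λ = 0.845514.
East component: ΔE = −sin λ·ΔX + cos λ·ΔY = −(-0.533954)(501.6) + (0.845514)(394.8) = 601.64 m.
1° of latitude spans πR/180 = 111195 m; at latitude φ, 1° of longitude spans that × cos φ = 42010.4 m, so Δλ = 601.64 / 42010.4 × 3600 = 51.556″.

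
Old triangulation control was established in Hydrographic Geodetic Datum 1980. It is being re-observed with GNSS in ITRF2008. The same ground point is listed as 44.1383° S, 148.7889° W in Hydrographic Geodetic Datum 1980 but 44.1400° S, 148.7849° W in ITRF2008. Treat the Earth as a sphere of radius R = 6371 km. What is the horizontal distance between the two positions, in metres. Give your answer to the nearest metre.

371 m

Δφ = -44.1400° − -44.1383° = -0.0017°; Δλ = -148.7849° − -148.7889° = +0.0040°.
1° along a meridian = πR/180 = 111195 m.
ΔN = Δφ × 111195 = -189.0 m; ΔE = Δλ × 111195 × cos(-44.1383°) = +0.0040 × 111195 × 0.717661 = 319.2 m.
Distance = √(ΔE² + ΔN²) = √(319.2² + (-189.0)²) = 371.0 m.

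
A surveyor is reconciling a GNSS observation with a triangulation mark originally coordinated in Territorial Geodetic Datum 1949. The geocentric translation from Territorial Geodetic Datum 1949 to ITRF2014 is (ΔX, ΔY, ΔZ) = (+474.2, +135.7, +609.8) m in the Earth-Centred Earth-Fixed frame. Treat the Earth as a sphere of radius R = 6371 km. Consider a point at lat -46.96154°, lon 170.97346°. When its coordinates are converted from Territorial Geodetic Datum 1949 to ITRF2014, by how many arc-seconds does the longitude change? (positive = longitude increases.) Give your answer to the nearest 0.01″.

sin φ = -0.730896, cos φ = 0.682489, sin λ = 0.156892, cos λ = -0.987616.
East component: ΔE = −sin λ·ΔX + cos λ·ΔY = −(0.156892)(474.2) + (-0.987616)(135.7) = -208.42 m.
1° of latitude spans πR/180 = 111195 m; at latitude φ, 1° of longitude spans that × cos φ = 75889.3 m, so Δλ = -208.42 / 75889.3 × 3600 = -9.887″.

Δλ = -9.89″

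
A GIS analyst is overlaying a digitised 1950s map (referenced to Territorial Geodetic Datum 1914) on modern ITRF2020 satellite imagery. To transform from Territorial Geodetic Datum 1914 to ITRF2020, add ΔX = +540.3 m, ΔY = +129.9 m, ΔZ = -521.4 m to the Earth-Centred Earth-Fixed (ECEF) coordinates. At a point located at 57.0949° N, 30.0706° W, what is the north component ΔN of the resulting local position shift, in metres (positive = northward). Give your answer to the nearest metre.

The local north axis is (−sin φ cos λ, −sin φ sin λ, cos φ), giving ΔN = -392.567 + 54.647 − 283.250 = -621.17 m.

ΔN = -621 m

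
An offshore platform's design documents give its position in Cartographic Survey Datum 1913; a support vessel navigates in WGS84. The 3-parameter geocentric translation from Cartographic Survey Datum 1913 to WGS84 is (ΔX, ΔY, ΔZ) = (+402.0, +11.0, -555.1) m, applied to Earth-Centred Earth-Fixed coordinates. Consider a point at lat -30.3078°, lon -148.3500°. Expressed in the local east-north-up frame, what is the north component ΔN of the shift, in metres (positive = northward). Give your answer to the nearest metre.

The local north axis is (−sin φ cos λ, −sin φ sin λ, cos φ), giving ΔN = -172.695 − 2.913 − 479.233 = -654.84 m.

ΔN = -655 m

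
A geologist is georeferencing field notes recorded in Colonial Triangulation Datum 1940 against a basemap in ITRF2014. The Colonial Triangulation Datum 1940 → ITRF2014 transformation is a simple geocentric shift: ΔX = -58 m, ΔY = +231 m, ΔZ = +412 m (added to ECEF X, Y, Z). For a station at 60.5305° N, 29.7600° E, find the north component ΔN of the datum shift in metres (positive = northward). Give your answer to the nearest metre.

ΔN = 147 m

The local north axis is (−sin φ cos λ, −sin φ sin λ, cos φ), giving ΔN = 43.836 − 99.826 + 202.688 = 146.70 m.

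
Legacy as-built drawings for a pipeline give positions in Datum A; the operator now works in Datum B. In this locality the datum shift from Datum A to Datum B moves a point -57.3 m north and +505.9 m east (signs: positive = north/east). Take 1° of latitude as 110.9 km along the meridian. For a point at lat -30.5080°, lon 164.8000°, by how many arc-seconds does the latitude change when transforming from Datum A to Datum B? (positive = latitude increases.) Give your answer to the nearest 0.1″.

Δφ = -1.9″

1° of latitude = 110.9 km, so Δφ = -57.3 / 110900 = -0.0005167° = -1.860″.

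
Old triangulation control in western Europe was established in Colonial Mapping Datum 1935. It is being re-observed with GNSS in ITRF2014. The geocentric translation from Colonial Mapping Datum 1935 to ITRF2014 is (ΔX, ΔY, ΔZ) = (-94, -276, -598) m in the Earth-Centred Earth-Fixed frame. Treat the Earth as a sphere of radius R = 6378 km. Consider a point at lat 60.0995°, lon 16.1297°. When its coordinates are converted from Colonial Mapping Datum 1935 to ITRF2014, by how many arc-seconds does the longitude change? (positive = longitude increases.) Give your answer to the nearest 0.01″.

Δλ = -15.51″

sin φ = 0.866892, cos φ = 0.498495, sin λ = 0.277813, cos λ = 0.960635.
East component: ΔE = −sin λ·ΔX + cos λ·ΔY = −(0.277813)(-94) + (0.960635)(-276) = -239.02 m.
1° of latitude spans πR/180 = 111317 m; at latitude φ, 1° of longitude spans that × cos φ = 55491.1 m, so Δλ = -239.02 / 55491.1 × 3600 = -15.507″.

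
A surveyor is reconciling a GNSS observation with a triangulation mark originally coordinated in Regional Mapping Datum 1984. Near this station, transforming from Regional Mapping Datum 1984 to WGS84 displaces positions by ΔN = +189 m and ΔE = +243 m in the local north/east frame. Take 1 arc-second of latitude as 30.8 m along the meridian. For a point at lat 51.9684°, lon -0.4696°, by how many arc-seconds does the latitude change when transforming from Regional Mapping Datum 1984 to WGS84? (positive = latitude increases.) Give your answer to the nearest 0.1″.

Δφ = 6.1″

1″ of latitude = 30.80 m, so Δφ = 189.0 / 30.80 = 6.136″.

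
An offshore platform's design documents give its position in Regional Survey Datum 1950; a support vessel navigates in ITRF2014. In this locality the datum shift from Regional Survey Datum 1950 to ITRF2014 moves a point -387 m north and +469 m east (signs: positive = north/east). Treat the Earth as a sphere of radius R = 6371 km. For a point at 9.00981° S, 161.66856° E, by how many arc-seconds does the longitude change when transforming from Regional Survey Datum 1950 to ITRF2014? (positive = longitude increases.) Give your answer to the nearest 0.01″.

At latitude -9.00981°, cos φ = 0.987662.
One radian of longitude at latitude φ spans R cos φ, so Δλ = ΔE / (R cos φ) = 469.0 / (6371000 × 0.987662) = 7.4534e-05 rad = 15.374″.

Δλ = 15.37″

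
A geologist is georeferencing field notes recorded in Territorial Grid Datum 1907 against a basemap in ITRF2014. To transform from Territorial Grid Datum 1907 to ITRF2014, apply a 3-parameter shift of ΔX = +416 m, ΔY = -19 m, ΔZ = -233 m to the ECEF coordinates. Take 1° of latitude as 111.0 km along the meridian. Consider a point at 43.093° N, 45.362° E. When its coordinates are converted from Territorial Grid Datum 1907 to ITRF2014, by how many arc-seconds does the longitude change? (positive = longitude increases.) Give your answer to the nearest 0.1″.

Δλ = -13.7″

sin φ = 0.683185, cos φ = 0.730246, sin λ = 0.711560, cos λ = 0.702625.
East component: ΔE = −sin λ·ΔX + cos λ·ΔY = −(0.711560)(416) + (0.702625)(-19) = -309.36 m.
1° of latitude spans 111000 m; at latitude φ, 1° of longitude spans that × cos φ = 81057.3 m, so Δλ = -309.36 / 81057.3 × 3600 = -13.740″.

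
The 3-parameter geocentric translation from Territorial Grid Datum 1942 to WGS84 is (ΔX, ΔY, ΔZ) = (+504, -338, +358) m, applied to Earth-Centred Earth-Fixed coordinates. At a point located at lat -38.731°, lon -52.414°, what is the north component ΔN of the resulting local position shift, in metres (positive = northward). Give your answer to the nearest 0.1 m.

At φ = -38.731°, λ = -52.414°: sin φ = -0.625665, cos φ = 0.780092, sin λ = -0.792439, cos λ = 0.609952.
ΔN = −sin φ cos λ·ΔX − sin φ sin λ·ΔY + cos φ·ΔZ = −(-0.625665)(0.609952)(504) − (-0.625665)(-0.792439)(-338) + (0.780092)(358) = 639.19 m.

ΔN = 639.2 m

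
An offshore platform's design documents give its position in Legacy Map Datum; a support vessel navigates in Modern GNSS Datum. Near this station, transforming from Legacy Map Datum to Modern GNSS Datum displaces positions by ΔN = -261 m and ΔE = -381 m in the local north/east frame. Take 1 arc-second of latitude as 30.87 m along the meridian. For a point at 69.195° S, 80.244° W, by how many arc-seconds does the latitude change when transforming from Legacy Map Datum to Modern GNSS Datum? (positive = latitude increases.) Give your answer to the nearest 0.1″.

Δφ = -8.5″

1″ of latitude = 30.87 m, so Δφ = -261.0 / 30.87 = -8.455″.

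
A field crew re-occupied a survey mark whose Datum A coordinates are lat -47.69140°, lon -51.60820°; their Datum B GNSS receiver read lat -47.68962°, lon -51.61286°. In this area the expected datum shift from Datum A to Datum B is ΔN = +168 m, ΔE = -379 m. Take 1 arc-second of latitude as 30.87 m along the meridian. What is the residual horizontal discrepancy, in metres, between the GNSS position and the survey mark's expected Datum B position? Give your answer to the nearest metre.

Observed coordinate differences: Δφ = +0.00178°, Δλ = -0.00466°.
Converting to metres (1° lat = 111132 m, cos φ = 0.673124): observed ΔN = 197.8 m, observed ΔE = -348.6 m.
Subtracting the expected shift leaves a residual of 197.8 − (168) = 29.8 m north and -348.6 − (-379) = 30.4 m east.
Residual distance = √(29.8² + 30.4²) = 42.6 m.

43 m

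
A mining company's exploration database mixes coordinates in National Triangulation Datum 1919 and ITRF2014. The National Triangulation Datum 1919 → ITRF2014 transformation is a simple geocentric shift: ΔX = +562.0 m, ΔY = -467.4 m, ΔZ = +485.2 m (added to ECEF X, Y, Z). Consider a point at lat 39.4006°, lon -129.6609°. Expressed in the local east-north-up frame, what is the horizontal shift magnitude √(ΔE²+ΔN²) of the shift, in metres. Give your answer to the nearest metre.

At φ = 39.4006°, λ = -129.6609°: sin φ = 0.634739, cos φ = 0.772727, sin λ = -0.769835, cos λ = -0.638243.
ΔE = −sin λ·ΔX + cos λ·ΔY = −(-0.769835)·(562.0) + (-0.638243)·(-467.4) = 730.96 m.
ΔN = −sin φ cos λ·ΔX − sin φ sin λ·ΔY + cos φ·ΔZ = −(0.634739)(-0.638243)(562.0) − (0.634739)(-0.769835)(-467.4) + (0.772727)(485.2) = 374.21 m.
Horizontal magnitude = √(ΔE² + ΔN²) = √(730.96² + 374.21²) = 821.18 m.

821 m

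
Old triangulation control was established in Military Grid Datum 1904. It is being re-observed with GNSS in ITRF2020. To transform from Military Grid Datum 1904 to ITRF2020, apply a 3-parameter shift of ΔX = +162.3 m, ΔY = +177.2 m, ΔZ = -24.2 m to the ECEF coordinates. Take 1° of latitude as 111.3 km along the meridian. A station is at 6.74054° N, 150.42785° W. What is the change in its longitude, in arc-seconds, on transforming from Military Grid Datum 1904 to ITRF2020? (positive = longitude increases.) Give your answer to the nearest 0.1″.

Δλ = -2.4″

sin φ = 0.117373, cos φ = 0.993088, sin λ = -0.493519, cos λ = -0.869735.
East component: ΔE = −sin λ·ΔX + cos λ·ΔY = −(-0.493519)(162.3) + (-0.869735)(177.2) = -74.02 m.
1° of latitude spans 111300 m; at latitude φ, 1° of longitude spans that × cos φ = 110530.7 m, so Δλ = -74.02 / 110530.7 × 3600 = -2.411″.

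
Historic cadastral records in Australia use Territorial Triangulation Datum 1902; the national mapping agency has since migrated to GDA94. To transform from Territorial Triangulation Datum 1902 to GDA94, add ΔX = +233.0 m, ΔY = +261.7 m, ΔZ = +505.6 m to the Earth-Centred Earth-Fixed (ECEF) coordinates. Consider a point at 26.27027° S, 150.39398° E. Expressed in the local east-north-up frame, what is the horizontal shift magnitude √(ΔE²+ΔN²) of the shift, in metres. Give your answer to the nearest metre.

543 m

At φ = -26.27027°, λ = 150.39398°: sin φ = -0.442606, cos φ = 0.896716, sin λ = 0.494033, cos λ = -0.869443.
ΔE = −sin λ·ΔX + cos λ·ΔY = −(0.494033)·(233.0) + (-0.869443)·(261.7) = -342.64 m.
ΔN = −sin φ cos λ·ΔX − sin φ sin λ·ΔY + cos φ·ΔZ = −(-0.442606)(-0.869443)(233.0) − (-0.442606)(0.494033)(261.7) + (0.896716)(505.6) = 420.94 m.
Horizontal magnitude = √(ΔE² + ΔN²) = √((-342.64)² + 420.94²) = 542.77 m.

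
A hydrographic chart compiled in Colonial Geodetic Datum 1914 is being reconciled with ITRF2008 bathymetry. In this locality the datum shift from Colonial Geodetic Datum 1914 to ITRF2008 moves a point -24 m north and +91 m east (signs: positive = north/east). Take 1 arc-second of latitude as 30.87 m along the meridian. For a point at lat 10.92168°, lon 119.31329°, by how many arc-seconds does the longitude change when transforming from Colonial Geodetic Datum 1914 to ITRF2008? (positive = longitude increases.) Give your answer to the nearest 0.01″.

At latitude 10.92168°, cos φ = 0.981887.
1″ of longitude at this latitude = 30.87 × cos φ = 30.3109 m, so Δλ = 91.0 / 30.3109 = 3.002″.

Δλ = 3.00″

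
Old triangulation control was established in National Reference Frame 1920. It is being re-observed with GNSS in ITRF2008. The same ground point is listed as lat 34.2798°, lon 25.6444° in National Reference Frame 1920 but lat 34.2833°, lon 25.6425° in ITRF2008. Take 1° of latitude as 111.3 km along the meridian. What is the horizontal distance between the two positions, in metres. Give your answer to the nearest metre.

Δφ = 34.2833° − 34.2798° = +0.0035°; Δλ = 25.6425° − 25.6444° = -0.0019°.
ΔN = Δφ × 111300 = 389.5 m; ΔE = Δλ × 111300 × cos(34.2798°) = -0.0019 × 111300 × 0.826297 = -174.7 m.
Distance = √(ΔE² + ΔN²) = √((-174.7)² + 389.5²) = 426.9 m.

427 m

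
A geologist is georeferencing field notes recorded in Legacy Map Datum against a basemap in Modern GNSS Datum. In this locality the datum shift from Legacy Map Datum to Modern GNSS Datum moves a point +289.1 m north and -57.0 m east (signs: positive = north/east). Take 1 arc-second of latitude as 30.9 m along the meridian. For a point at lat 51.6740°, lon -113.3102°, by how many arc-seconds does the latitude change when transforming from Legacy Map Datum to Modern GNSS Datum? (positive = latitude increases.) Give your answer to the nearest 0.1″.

1″ of latitude = 30.90 m, so Δφ = 289.1 / 30.90 = 9.356″.

Δφ = 9.4″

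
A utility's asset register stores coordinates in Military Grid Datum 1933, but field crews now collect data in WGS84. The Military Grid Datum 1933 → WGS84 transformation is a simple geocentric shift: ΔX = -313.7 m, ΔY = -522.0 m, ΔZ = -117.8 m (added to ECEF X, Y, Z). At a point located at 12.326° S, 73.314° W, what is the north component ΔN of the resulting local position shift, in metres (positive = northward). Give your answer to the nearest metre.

The local north axis is (−sin φ cos λ, −sin φ sin λ, cos φ), giving ΔN = -19.228 + 106.741 − 115.085 = -27.57 m.

ΔN = -28 m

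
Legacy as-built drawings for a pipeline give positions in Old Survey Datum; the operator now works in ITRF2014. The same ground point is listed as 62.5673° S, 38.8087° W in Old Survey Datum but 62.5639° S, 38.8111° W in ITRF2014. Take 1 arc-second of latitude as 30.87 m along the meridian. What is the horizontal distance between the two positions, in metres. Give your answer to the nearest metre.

Δφ = -62.5639° − -62.5673° = +0.0034°; Δλ = -38.8111° − -38.8087° = -0.0024°.
1° of latitude = 3600 × 30.87 = 111132 m.
ΔN = Δφ × 111132 = 377.8 m; ΔE = Δλ × 111132 × cos(-62.5673°) = -0.0024 × 111132 × 0.460706 = -122.9 m.
Distance = √(ΔE² + ΔN²) = √((-122.9)² + 377.8²) = 397.3 m.

397 m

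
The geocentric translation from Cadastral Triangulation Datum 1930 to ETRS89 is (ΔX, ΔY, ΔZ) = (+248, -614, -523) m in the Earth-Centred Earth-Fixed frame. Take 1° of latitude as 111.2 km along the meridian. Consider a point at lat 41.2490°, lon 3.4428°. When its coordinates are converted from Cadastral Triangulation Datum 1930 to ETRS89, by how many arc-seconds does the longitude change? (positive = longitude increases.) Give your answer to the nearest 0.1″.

sin φ = 0.659333, cos φ = 0.751851, sin λ = 0.060052, cos λ = 0.998195.
East component: ΔE = −sin λ·ΔX + cos λ·ΔY = −(0.060052)(248) + (0.998195)(-614) = -627.78 m.
1° of latitude spans 111200 m; at latitude φ, 1° of longitude spans that × cos φ = 83605.9 m, so Δλ = -627.78 / 83605.9 × 3600 = -27.032″.

Δλ = -27.0″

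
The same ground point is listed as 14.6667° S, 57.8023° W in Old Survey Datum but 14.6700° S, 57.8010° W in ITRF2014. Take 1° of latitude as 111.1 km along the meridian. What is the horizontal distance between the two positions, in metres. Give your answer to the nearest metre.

Δφ = -14.6700° − -14.6667° = -0.0033°; Δλ = -57.8010° − -57.8023° = +0.0013°.
ΔN = Δφ × 111100 = -366.6 m; ΔE = Δλ × 111100 × cos(-14.6667°) = +0.0013 × 111100 × 0.967415 = 139.7 m.
Distance = √(ΔE² + ΔN²) = √(139.7² + (-366.6)²) = 392.4 m.

392 m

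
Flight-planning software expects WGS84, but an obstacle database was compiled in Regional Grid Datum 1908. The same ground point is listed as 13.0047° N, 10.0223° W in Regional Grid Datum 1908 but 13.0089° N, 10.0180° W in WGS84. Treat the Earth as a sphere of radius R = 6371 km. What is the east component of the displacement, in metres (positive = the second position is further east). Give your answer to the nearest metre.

ΔE = 466 m

Δφ = 13.0089° − 13.0047° = +0.0042°; Δλ = -10.0180° − -10.0223° = +0.0043°.
1° along a meridian = πR/180 = 111195 m.
ΔN = Δφ × 111195 = 467.0 m; ΔE = Δλ × 111195 × cos(13.0047°) = +0.0043 × 111195 × 0.974352 = 465.9 m.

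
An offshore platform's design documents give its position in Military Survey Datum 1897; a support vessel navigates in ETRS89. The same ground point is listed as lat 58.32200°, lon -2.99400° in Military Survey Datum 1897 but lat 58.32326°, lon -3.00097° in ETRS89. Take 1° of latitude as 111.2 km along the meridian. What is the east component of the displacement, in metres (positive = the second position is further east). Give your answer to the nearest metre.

ΔE = -407 m

Δφ = 58.32326° − 58.32200° = +0.00126°; Δλ = -3.00097° − -2.99400° = -0.00697°.
ΔN = Δφ × 111200 = 140.1 m; ΔE = Δλ × 111200 × cos(58.32200°) = -0.00697 × 111200 × 0.525145 = -407.0 m.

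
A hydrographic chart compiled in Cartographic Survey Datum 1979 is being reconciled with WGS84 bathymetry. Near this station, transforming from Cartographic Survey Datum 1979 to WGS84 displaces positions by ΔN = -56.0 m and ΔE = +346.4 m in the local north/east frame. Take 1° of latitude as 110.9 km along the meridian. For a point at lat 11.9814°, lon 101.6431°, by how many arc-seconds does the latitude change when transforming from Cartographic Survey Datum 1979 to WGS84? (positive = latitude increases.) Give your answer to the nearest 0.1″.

Δφ = -1.8″

1° of latitude = 110.9 km, so Δφ = -56.0 / 110900 = -0.0005050° = -1.818″.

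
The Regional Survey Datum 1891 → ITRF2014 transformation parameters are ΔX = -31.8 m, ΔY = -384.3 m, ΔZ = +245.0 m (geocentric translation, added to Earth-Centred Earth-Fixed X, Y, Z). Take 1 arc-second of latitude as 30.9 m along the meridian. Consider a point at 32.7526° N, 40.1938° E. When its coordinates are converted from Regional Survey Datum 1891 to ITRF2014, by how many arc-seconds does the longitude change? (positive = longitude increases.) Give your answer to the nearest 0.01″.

sin φ = 0.541013, cos φ = 0.841014, sin λ = 0.645375, cos λ = 0.763866.
East component: ΔE = −sin λ·ΔX + cos λ·ΔY = −(0.645375)(-31.8) + (0.763866)(-384.3) = -273.03 m.
1° of latitude spans 3600 × 30.90 = 111240 m; at latitude φ, 1° of longitude spans that × cos φ = 93554.4 m, so Δλ = -273.03 / 93554.4 × 3600 = -10.506″.

Δλ = -10.51″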